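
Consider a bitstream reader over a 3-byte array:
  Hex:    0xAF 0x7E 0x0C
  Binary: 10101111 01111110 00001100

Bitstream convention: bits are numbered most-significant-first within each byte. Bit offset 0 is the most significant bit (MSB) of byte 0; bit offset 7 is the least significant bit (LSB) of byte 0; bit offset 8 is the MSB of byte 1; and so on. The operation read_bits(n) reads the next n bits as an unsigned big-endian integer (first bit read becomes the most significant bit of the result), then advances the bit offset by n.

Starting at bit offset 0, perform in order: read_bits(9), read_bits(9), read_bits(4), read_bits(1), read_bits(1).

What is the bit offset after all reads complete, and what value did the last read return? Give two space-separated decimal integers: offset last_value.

Read 1: bits[0:9] width=9 -> value=350 (bin 101011110); offset now 9 = byte 1 bit 1; 15 bits remain
Read 2: bits[9:18] width=9 -> value=504 (bin 111111000); offset now 18 = byte 2 bit 2; 6 bits remain
Read 3: bits[18:22] width=4 -> value=3 (bin 0011); offset now 22 = byte 2 bit 6; 2 bits remain
Read 4: bits[22:23] width=1 -> value=0 (bin 0); offset now 23 = byte 2 bit 7; 1 bits remain
Read 5: bits[23:24] width=1 -> value=0 (bin 0); offset now 24 = byte 3 bit 0; 0 bits remain

Answer: 24 0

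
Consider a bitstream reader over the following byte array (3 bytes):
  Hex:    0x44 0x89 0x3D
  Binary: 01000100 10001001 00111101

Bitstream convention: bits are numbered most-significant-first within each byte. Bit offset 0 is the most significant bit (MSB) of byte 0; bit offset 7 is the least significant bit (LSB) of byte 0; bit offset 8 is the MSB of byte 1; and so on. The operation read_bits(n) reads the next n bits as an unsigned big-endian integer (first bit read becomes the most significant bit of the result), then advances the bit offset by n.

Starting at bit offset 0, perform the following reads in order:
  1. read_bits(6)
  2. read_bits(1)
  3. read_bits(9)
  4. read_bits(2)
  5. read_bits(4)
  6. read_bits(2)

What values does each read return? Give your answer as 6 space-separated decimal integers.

Read 1: bits[0:6] width=6 -> value=17 (bin 010001); offset now 6 = byte 0 bit 6; 18 bits remain
Read 2: bits[6:7] width=1 -> value=0 (bin 0); offset now 7 = byte 0 bit 7; 17 bits remain
Read 3: bits[7:16] width=9 -> value=137 (bin 010001001); offset now 16 = byte 2 bit 0; 8 bits remain
Read 4: bits[16:18] width=2 -> value=0 (bin 00); offset now 18 = byte 2 bit 2; 6 bits remain
Read 5: bits[18:22] width=4 -> value=15 (bin 1111); offset now 22 = byte 2 bit 6; 2 bits remain
Read 6: bits[22:24] width=2 -> value=1 (bin 01); offset now 24 = byte 3 bit 0; 0 bits remain

Answer: 17 0 137 0 15 1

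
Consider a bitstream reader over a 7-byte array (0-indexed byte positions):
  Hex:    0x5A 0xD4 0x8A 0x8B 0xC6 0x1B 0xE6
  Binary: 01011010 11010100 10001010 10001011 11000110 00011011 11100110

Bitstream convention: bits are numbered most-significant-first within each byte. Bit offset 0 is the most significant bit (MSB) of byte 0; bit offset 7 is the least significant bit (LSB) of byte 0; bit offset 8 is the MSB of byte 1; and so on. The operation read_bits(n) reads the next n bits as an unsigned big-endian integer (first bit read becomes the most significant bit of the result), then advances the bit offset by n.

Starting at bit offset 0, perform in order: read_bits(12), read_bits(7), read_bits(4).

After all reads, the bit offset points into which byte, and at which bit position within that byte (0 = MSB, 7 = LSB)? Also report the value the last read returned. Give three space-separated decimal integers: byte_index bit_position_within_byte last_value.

Answer: 2 7 5

Derivation:
Read 1: bits[0:12] width=12 -> value=1453 (bin 010110101101); offset now 12 = byte 1 bit 4; 44 bits remain
Read 2: bits[12:19] width=7 -> value=36 (bin 0100100); offset now 19 = byte 2 bit 3; 37 bits remain
Read 3: bits[19:23] width=4 -> value=5 (bin 0101); offset now 23 = byte 2 bit 7; 33 bits remain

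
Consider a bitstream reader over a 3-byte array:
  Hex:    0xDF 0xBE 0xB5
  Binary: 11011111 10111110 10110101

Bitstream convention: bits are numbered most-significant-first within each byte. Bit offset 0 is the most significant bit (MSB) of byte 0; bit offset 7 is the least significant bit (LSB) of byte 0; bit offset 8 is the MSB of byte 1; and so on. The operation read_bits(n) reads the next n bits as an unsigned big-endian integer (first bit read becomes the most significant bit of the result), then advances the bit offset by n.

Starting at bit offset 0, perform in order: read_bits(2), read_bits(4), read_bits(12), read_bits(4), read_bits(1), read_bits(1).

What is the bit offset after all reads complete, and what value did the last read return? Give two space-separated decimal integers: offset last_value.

Answer: 24 1

Derivation:
Read 1: bits[0:2] width=2 -> value=3 (bin 11); offset now 2 = byte 0 bit 2; 22 bits remain
Read 2: bits[2:6] width=4 -> value=7 (bin 0111); offset now 6 = byte 0 bit 6; 18 bits remain
Read 3: bits[6:18] width=12 -> value=3834 (bin 111011111010); offset now 18 = byte 2 bit 2; 6 bits remain
Read 4: bits[18:22] width=4 -> value=13 (bin 1101); offset now 22 = byte 2 bit 6; 2 bits remain
Read 5: bits[22:23] width=1 -> value=0 (bin 0); offset now 23 = byte 2 bit 7; 1 bits remain
Read 6: bits[23:24] width=1 -> value=1 (bin 1); offset now 24 = byte 3 bit 0; 0 bits remain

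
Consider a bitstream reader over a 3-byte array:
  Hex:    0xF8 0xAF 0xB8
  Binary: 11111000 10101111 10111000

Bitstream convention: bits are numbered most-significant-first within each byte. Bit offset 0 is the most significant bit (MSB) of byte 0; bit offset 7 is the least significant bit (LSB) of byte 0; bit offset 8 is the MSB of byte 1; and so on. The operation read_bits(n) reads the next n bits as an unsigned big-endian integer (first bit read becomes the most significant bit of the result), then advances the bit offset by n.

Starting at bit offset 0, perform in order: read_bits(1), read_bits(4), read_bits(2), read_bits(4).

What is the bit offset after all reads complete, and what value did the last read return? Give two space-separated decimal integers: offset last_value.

Answer: 11 5

Derivation:
Read 1: bits[0:1] width=1 -> value=1 (bin 1); offset now 1 = byte 0 bit 1; 23 bits remain
Read 2: bits[1:5] width=4 -> value=15 (bin 1111); offset now 5 = byte 0 bit 5; 19 bits remain
Read 3: bits[5:7] width=2 -> value=0 (bin 00); offset now 7 = byte 0 bit 7; 17 bits remain
Read 4: bits[7:11] width=4 -> value=5 (bin 0101); offset now 11 = byte 1 bit 3; 13 bits remain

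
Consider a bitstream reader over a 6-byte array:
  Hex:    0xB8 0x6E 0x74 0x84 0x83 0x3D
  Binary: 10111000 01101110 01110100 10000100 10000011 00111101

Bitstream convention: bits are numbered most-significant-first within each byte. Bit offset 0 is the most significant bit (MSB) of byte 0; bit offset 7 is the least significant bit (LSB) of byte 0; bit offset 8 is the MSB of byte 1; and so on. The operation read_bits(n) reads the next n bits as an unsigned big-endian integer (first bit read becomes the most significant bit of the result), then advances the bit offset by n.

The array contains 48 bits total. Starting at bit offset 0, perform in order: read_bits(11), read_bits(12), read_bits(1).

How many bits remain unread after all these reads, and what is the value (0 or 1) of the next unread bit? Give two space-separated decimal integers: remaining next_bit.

Answer: 24 1

Derivation:
Read 1: bits[0:11] width=11 -> value=1475 (bin 10111000011); offset now 11 = byte 1 bit 3; 37 bits remain
Read 2: bits[11:23] width=12 -> value=1850 (bin 011100111010); offset now 23 = byte 2 bit 7; 25 bits remain
Read 3: bits[23:24] width=1 -> value=0 (bin 0); offset now 24 = byte 3 bit 0; 24 bits remain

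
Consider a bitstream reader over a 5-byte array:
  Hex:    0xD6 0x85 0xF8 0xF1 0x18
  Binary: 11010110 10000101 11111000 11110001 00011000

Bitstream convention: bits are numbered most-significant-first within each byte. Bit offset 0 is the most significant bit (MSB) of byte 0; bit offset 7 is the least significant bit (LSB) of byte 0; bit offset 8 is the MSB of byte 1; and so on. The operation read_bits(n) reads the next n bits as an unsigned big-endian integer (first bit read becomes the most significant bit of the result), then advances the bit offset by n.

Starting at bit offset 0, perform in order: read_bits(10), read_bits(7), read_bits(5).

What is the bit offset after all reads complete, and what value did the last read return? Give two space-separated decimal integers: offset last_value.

Answer: 22 30

Derivation:
Read 1: bits[0:10] width=10 -> value=858 (bin 1101011010); offset now 10 = byte 1 bit 2; 30 bits remain
Read 2: bits[10:17] width=7 -> value=11 (bin 0001011); offset now 17 = byte 2 bit 1; 23 bits remain
Read 3: bits[17:22] width=5 -> value=30 (bin 11110); offset now 22 = byte 2 bit 6; 18 bits remain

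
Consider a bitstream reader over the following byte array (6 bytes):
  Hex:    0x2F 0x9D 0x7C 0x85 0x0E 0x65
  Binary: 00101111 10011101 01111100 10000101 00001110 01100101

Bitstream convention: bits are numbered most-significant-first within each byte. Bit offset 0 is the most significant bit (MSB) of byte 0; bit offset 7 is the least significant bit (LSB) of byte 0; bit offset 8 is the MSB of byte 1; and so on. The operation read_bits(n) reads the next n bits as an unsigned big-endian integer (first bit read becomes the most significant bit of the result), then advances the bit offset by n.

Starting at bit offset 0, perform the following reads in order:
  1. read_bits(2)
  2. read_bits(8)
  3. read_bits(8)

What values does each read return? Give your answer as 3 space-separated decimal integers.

Answer: 0 190 117

Derivation:
Read 1: bits[0:2] width=2 -> value=0 (bin 00); offset now 2 = byte 0 bit 2; 46 bits remain
Read 2: bits[2:10] width=8 -> value=190 (bin 10111110); offset now 10 = byte 1 bit 2; 38 bits remain
Read 3: bits[10:18] width=8 -> value=117 (bin 01110101); offset now 18 = byte 2 bit 2; 30 bits remain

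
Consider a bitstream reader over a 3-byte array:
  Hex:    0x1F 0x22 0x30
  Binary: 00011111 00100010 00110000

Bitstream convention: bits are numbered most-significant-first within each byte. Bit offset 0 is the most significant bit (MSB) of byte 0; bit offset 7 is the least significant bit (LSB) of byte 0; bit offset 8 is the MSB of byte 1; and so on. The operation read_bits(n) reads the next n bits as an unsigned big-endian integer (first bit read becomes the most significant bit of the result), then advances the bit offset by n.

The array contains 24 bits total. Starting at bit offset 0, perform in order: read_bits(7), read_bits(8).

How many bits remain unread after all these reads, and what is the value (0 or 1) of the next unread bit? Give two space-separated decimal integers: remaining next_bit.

Read 1: bits[0:7] width=7 -> value=15 (bin 0001111); offset now 7 = byte 0 bit 7; 17 bits remain
Read 2: bits[7:15] width=8 -> value=145 (bin 10010001); offset now 15 = byte 1 bit 7; 9 bits remain

Answer: 9 0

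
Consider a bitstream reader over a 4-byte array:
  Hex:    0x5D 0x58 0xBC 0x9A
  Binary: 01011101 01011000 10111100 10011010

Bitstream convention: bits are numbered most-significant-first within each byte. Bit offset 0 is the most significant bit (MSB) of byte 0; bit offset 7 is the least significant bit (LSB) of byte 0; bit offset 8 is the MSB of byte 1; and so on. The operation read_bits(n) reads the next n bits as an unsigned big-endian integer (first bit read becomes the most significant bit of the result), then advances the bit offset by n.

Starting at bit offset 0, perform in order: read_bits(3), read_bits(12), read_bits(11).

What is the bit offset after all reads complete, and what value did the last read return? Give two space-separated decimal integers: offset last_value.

Read 1: bits[0:3] width=3 -> value=2 (bin 010); offset now 3 = byte 0 bit 3; 29 bits remain
Read 2: bits[3:15] width=12 -> value=3756 (bin 111010101100); offset now 15 = byte 1 bit 7; 17 bits remain
Read 3: bits[15:26] width=11 -> value=754 (bin 01011110010); offset now 26 = byte 3 bit 2; 6 bits remain

Answer: 26 754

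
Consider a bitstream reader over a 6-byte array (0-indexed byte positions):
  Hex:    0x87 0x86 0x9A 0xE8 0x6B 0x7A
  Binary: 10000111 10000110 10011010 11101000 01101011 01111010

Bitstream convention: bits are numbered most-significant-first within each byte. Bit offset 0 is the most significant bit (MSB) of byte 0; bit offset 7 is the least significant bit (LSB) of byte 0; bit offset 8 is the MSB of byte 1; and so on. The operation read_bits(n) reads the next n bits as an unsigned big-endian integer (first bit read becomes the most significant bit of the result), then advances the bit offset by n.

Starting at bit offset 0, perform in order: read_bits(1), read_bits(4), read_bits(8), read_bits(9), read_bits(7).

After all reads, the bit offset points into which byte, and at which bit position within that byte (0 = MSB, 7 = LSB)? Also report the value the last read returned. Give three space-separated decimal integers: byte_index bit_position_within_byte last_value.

Read 1: bits[0:1] width=1 -> value=1 (bin 1); offset now 1 = byte 0 bit 1; 47 bits remain
Read 2: bits[1:5] width=4 -> value=0 (bin 0000); offset now 5 = byte 0 bit 5; 43 bits remain
Read 3: bits[5:13] width=8 -> value=240 (bin 11110000); offset now 13 = byte 1 bit 5; 35 bits remain
Read 4: bits[13:22] width=9 -> value=422 (bin 110100110); offset now 22 = byte 2 bit 6; 26 bits remain
Read 5: bits[22:29] width=7 -> value=93 (bin 1011101); offset now 29 = byte 3 bit 5; 19 bits remain

Answer: 3 5 93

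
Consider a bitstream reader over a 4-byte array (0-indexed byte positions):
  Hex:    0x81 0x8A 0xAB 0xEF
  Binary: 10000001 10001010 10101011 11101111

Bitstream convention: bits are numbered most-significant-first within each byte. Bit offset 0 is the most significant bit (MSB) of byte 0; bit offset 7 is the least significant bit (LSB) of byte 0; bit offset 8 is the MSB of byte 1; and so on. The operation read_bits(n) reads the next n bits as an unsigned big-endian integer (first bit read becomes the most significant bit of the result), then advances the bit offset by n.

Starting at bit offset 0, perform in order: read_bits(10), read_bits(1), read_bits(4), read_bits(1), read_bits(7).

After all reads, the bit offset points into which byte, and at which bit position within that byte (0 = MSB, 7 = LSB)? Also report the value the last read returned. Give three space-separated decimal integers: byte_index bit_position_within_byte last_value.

Read 1: bits[0:10] width=10 -> value=518 (bin 1000000110); offset now 10 = byte 1 bit 2; 22 bits remain
Read 2: bits[10:11] width=1 -> value=0 (bin 0); offset now 11 = byte 1 bit 3; 21 bits remain
Read 3: bits[11:15] width=4 -> value=5 (bin 0101); offset now 15 = byte 1 bit 7; 17 bits remain
Read 4: bits[15:16] width=1 -> value=0 (bin 0); offset now 16 = byte 2 bit 0; 16 bits remain
Read 5: bits[16:23] width=7 -> value=85 (bin 1010101); offset now 23 = byte 2 bit 7; 9 bits remain

Answer: 2 7 85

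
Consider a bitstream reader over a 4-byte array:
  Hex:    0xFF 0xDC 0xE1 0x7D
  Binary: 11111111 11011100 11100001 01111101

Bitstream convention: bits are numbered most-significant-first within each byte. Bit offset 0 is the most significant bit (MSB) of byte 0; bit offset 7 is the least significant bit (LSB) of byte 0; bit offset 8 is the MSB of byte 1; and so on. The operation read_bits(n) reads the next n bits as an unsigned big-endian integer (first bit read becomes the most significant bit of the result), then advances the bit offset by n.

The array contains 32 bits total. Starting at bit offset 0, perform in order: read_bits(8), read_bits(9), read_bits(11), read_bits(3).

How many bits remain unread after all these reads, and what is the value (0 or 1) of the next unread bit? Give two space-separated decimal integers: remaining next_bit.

Read 1: bits[0:8] width=8 -> value=255 (bin 11111111); offset now 8 = byte 1 bit 0; 24 bits remain
Read 2: bits[8:17] width=9 -> value=441 (bin 110111001); offset now 17 = byte 2 bit 1; 15 bits remain
Read 3: bits[17:28] width=11 -> value=1559 (bin 11000010111); offset now 28 = byte 3 bit 4; 4 bits remain
Read 4: bits[28:31] width=3 -> value=6 (bin 110); offset now 31 = byte 3 bit 7; 1 bits remain

Answer: 1 1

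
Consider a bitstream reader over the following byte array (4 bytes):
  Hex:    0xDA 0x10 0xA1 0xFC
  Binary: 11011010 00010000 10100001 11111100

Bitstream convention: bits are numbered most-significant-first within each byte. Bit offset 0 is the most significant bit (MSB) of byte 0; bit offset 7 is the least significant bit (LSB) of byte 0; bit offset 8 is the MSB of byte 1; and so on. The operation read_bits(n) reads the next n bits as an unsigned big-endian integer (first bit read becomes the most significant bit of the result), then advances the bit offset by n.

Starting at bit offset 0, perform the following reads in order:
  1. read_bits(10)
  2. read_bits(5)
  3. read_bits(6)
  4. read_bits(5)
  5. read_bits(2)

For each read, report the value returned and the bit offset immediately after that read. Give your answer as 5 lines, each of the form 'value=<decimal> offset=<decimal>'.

Read 1: bits[0:10] width=10 -> value=872 (bin 1101101000); offset now 10 = byte 1 bit 2; 22 bits remain
Read 2: bits[10:15] width=5 -> value=8 (bin 01000); offset now 15 = byte 1 bit 7; 17 bits remain
Read 3: bits[15:21] width=6 -> value=20 (bin 010100); offset now 21 = byte 2 bit 5; 11 bits remain
Read 4: bits[21:26] width=5 -> value=7 (bin 00111); offset now 26 = byte 3 bit 2; 6 bits remain
Read 5: bits[26:28] width=2 -> value=3 (bin 11); offset now 28 = byte 3 bit 4; 4 bits remain

Answer: value=872 offset=10
value=8 offset=15
value=20 offset=21
value=7 offset=26
value=3 offset=28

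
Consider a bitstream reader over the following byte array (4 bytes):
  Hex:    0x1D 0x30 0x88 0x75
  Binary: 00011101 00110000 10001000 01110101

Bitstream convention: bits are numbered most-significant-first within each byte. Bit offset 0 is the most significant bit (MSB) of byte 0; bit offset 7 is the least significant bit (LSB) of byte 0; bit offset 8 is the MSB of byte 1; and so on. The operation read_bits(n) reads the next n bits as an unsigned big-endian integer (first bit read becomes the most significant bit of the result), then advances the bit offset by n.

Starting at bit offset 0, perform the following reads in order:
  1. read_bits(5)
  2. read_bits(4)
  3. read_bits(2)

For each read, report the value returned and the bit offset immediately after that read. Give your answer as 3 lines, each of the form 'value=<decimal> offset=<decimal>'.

Read 1: bits[0:5] width=5 -> value=3 (bin 00011); offset now 5 = byte 0 bit 5; 27 bits remain
Read 2: bits[5:9] width=4 -> value=10 (bin 1010); offset now 9 = byte 1 bit 1; 23 bits remain
Read 3: bits[9:11] width=2 -> value=1 (bin 01); offset now 11 = byte 1 bit 3; 21 bits remain

Answer: value=3 offset=5
value=10 offset=9
value=1 offset=11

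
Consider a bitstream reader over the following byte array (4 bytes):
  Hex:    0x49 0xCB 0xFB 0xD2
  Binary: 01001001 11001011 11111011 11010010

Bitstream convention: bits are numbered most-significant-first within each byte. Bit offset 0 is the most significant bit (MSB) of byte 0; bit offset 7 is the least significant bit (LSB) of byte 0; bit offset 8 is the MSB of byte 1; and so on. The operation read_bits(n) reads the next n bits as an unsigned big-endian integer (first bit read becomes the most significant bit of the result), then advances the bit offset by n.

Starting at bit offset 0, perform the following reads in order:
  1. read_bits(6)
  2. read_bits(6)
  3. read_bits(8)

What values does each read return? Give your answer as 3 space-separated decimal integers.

Answer: 18 28 191

Derivation:
Read 1: bits[0:6] width=6 -> value=18 (bin 010010); offset now 6 = byte 0 bit 6; 26 bits remain
Read 2: bits[6:12] width=6 -> value=28 (bin 011100); offset now 12 = byte 1 bit 4; 20 bits remain
Read 3: bits[12:20] width=8 -> value=191 (bin 10111111); offset now 20 = byte 2 bit 4; 12 bits remain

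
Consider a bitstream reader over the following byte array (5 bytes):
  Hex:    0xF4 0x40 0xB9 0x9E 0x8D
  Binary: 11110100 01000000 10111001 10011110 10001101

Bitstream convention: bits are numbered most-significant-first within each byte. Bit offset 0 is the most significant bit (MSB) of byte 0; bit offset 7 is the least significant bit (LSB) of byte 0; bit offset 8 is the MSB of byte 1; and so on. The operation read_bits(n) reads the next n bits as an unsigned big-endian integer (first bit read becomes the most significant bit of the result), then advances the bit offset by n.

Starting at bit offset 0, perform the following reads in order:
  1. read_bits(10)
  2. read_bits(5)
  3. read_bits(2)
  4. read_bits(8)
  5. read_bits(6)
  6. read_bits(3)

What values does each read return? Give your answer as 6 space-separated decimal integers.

Answer: 977 0 1 115 15 2

Derivation:
Read 1: bits[0:10] width=10 -> value=977 (bin 1111010001); offset now 10 = byte 1 bit 2; 30 bits remain
Read 2: bits[10:15] width=5 -> value=0 (bin 00000); offset now 15 = byte 1 bit 7; 25 bits remain
Read 3: bits[15:17] width=2 -> value=1 (bin 01); offset now 17 = byte 2 bit 1; 23 bits remain
Read 4: bits[17:25] width=8 -> value=115 (bin 01110011); offset now 25 = byte 3 bit 1; 15 bits remain
Read 5: bits[25:31] width=6 -> value=15 (bin 001111); offset now 31 = byte 3 bit 7; 9 bits remain
Read 6: bits[31:34] width=3 -> value=2 (bin 010); offset now 34 = byte 4 bit 2; 6 bits remain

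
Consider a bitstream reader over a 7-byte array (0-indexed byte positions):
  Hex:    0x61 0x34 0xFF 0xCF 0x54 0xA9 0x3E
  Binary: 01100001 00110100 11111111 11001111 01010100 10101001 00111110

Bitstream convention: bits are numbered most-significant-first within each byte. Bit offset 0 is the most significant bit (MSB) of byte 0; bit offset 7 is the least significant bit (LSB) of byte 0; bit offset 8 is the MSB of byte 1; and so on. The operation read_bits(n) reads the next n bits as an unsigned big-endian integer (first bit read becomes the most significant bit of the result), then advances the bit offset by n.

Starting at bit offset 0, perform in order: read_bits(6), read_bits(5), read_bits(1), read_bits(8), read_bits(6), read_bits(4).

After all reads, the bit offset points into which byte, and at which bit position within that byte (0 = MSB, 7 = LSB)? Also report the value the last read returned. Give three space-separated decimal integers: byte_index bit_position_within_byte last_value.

Answer: 3 6 3

Derivation:
Read 1: bits[0:6] width=6 -> value=24 (bin 011000); offset now 6 = byte 0 bit 6; 50 bits remain
Read 2: bits[6:11] width=5 -> value=9 (bin 01001); offset now 11 = byte 1 bit 3; 45 bits remain
Read 3: bits[11:12] width=1 -> value=1 (bin 1); offset now 12 = byte 1 bit 4; 44 bits remain
Read 4: bits[12:20] width=8 -> value=79 (bin 01001111); offset now 20 = byte 2 bit 4; 36 bits remain
Read 5: bits[20:26] width=6 -> value=63 (bin 111111); offset now 26 = byte 3 bit 2; 30 bits remain
Read 6: bits[26:30] width=4 -> value=3 (bin 0011); offset now 30 = byte 3 bit 6; 26 bits remain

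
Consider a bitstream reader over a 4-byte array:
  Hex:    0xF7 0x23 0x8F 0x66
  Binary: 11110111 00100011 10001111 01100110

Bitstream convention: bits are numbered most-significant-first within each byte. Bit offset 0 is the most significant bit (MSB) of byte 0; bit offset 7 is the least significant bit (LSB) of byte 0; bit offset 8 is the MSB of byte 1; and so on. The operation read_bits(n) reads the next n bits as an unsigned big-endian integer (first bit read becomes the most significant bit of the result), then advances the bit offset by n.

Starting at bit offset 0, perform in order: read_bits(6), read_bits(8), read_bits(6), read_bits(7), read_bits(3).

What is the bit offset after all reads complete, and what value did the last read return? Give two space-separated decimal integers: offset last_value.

Read 1: bits[0:6] width=6 -> value=61 (bin 111101); offset now 6 = byte 0 bit 6; 26 bits remain
Read 2: bits[6:14] width=8 -> value=200 (bin 11001000); offset now 14 = byte 1 bit 6; 18 bits remain
Read 3: bits[14:20] width=6 -> value=56 (bin 111000); offset now 20 = byte 2 bit 4; 12 bits remain
Read 4: bits[20:27] width=7 -> value=123 (bin 1111011); offset now 27 = byte 3 bit 3; 5 bits remain
Read 5: bits[27:30] width=3 -> value=1 (bin 001); offset now 30 = byte 3 bit 6; 2 bits remain

Answer: 30 1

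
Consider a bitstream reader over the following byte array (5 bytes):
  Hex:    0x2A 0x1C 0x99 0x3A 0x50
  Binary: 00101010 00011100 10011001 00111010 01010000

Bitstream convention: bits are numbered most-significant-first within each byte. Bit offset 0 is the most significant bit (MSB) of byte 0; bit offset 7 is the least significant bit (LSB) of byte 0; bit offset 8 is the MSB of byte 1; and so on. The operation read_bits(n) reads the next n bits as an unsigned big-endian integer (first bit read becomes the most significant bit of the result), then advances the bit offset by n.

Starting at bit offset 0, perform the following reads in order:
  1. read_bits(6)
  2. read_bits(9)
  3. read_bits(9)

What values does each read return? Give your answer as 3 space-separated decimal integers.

Answer: 10 270 153

Derivation:
Read 1: bits[0:6] width=6 -> value=10 (bin 001010); offset now 6 = byte 0 bit 6; 34 bits remain
Read 2: bits[6:15] width=9 -> value=270 (bin 100001110); offset now 15 = byte 1 bit 7; 25 bits remain
Read 3: bits[15:24] width=9 -> value=153 (bin 010011001); offset now 24 = byte 3 bit 0; 16 bits remain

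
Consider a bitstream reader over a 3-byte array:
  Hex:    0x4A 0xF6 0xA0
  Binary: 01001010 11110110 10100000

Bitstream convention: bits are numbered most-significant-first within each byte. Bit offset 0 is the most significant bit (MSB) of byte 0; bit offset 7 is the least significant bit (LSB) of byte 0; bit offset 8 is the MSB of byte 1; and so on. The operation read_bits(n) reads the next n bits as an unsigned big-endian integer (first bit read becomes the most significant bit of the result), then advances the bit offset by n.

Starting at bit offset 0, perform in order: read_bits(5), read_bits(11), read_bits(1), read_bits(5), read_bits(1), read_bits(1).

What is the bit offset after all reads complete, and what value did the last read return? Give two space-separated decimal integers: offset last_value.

Read 1: bits[0:5] width=5 -> value=9 (bin 01001); offset now 5 = byte 0 bit 5; 19 bits remain
Read 2: bits[5:16] width=11 -> value=758 (bin 01011110110); offset now 16 = byte 2 bit 0; 8 bits remain
Read 3: bits[16:17] width=1 -> value=1 (bin 1); offset now 17 = byte 2 bit 1; 7 bits remain
Read 4: bits[17:22] width=5 -> value=8 (bin 01000); offset now 22 = byte 2 bit 6; 2 bits remain
Read 5: bits[22:23] width=1 -> value=0 (bin 0); offset now 23 = byte 2 bit 7; 1 bits remain
Read 6: bits[23:24] width=1 -> value=0 (bin 0); offset now 24 = byte 3 bit 0; 0 bits remain

Answer: 24 0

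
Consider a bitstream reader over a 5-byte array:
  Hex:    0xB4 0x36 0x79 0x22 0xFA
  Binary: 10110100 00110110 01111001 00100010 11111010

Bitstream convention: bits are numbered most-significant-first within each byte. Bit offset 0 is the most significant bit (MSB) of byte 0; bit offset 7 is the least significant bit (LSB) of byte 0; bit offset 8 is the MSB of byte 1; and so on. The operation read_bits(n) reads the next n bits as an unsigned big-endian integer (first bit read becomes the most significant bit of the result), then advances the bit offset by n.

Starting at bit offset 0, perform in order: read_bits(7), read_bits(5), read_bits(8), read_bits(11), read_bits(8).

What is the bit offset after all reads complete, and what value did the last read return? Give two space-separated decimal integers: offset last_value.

Answer: 39 125

Derivation:
Read 1: bits[0:7] width=7 -> value=90 (bin 1011010); offset now 7 = byte 0 bit 7; 33 bits remain
Read 2: bits[7:12] width=5 -> value=3 (bin 00011); offset now 12 = byte 1 bit 4; 28 bits remain
Read 3: bits[12:20] width=8 -> value=103 (bin 01100111); offset now 20 = byte 2 bit 4; 20 bits remain
Read 4: bits[20:31] width=11 -> value=1169 (bin 10010010001); offset now 31 = byte 3 bit 7; 9 bits remain
Read 5: bits[31:39] width=8 -> value=125 (bin 01111101); offset now 39 = byte 4 bit 7; 1 bits remain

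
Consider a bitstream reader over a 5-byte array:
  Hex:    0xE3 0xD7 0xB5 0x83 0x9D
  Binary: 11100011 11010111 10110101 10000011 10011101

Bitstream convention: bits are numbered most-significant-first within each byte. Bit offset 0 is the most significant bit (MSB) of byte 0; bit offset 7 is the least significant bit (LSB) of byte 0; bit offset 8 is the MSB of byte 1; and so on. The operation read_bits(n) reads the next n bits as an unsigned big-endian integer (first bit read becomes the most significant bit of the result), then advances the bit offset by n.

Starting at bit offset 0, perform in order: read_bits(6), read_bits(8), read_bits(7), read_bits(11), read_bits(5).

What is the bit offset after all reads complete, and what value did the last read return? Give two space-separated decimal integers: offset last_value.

Answer: 37 19

Derivation:
Read 1: bits[0:6] width=6 -> value=56 (bin 111000); offset now 6 = byte 0 bit 6; 34 bits remain
Read 2: bits[6:14] width=8 -> value=245 (bin 11110101); offset now 14 = byte 1 bit 6; 26 bits remain
Read 3: bits[14:21] width=7 -> value=118 (bin 1110110); offset now 21 = byte 2 bit 5; 19 bits remain
Read 4: bits[21:32] width=11 -> value=1411 (bin 10110000011); offset now 32 = byte 4 bit 0; 8 bits remain
Read 5: bits[32:37] width=5 -> value=19 (bin 10011); offset now 37 = byte 4 bit 5; 3 bits remain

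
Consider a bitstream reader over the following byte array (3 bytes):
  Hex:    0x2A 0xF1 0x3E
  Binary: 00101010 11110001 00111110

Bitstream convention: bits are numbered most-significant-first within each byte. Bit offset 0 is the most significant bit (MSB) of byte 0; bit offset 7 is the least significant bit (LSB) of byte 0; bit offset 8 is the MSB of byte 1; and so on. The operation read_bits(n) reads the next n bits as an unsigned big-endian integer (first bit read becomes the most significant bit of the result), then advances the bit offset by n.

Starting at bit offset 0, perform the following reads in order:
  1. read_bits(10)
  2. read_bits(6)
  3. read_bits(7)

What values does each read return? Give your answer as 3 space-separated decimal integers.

Read 1: bits[0:10] width=10 -> value=171 (bin 0010101011); offset now 10 = byte 1 bit 2; 14 bits remain
Read 2: bits[10:16] width=6 -> value=49 (bin 110001); offset now 16 = byte 2 bit 0; 8 bits remain
Read 3: bits[16:23] width=7 -> value=31 (bin 0011111); offset now 23 = byte 2 bit 7; 1 bits remain

Answer: 171 49 31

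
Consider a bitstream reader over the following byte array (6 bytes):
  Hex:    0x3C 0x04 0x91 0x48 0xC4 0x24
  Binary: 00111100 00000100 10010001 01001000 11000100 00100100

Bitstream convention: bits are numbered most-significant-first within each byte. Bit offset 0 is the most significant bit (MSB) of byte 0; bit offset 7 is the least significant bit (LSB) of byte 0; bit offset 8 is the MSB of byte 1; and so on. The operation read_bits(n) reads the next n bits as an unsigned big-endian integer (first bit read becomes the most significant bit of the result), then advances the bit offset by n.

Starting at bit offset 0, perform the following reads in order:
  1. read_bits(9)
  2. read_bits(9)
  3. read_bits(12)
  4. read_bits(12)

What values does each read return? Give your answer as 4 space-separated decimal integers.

Answer: 120 18 1106 784

Derivation:
Read 1: bits[0:9] width=9 -> value=120 (bin 001111000); offset now 9 = byte 1 bit 1; 39 bits remain
Read 2: bits[9:18] width=9 -> value=18 (bin 000010010); offset now 18 = byte 2 bit 2; 30 bits remain
Read 3: bits[18:30] width=12 -> value=1106 (bin 010001010010); offset now 30 = byte 3 bit 6; 18 bits remain
Read 4: bits[30:42] width=12 -> value=784 (bin 001100010000); offset now 42 = byte 5 bit 2; 6 bits remain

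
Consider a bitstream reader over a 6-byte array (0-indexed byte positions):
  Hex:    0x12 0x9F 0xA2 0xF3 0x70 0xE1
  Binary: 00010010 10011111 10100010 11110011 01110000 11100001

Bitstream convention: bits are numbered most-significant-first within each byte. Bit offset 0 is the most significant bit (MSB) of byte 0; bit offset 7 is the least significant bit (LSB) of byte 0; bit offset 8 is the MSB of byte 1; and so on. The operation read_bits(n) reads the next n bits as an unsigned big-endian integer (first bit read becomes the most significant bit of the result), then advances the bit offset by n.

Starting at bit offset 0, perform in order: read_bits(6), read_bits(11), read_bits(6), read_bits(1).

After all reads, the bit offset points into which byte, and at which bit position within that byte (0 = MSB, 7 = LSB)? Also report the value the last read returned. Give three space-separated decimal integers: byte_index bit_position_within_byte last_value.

Read 1: bits[0:6] width=6 -> value=4 (bin 000100); offset now 6 = byte 0 bit 6; 42 bits remain
Read 2: bits[6:17] width=11 -> value=1343 (bin 10100111111); offset now 17 = byte 2 bit 1; 31 bits remain
Read 3: bits[17:23] width=6 -> value=17 (bin 010001); offset now 23 = byte 2 bit 7; 25 bits remain
Read 4: bits[23:24] width=1 -> value=0 (bin 0); offset now 24 = byte 3 bit 0; 24 bits remain

Answer: 3 0 0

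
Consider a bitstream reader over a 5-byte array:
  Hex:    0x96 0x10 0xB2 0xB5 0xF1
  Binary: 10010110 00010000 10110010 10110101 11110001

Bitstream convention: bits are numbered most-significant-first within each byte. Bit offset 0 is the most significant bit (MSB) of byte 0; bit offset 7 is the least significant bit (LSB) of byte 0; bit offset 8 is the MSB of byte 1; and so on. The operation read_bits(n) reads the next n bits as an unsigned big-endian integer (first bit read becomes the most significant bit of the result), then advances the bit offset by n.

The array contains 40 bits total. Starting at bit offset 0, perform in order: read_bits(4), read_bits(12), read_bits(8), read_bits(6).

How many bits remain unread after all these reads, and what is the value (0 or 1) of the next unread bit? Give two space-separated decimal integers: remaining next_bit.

Read 1: bits[0:4] width=4 -> value=9 (bin 1001); offset now 4 = byte 0 bit 4; 36 bits remain
Read 2: bits[4:16] width=12 -> value=1552 (bin 011000010000); offset now 16 = byte 2 bit 0; 24 bits remain
Read 3: bits[16:24] width=8 -> value=178 (bin 10110010); offset now 24 = byte 3 bit 0; 16 bits remain
Read 4: bits[24:30] width=6 -> value=45 (bin 101101); offset now 30 = byte 3 bit 6; 10 bits remain

Answer: 10 0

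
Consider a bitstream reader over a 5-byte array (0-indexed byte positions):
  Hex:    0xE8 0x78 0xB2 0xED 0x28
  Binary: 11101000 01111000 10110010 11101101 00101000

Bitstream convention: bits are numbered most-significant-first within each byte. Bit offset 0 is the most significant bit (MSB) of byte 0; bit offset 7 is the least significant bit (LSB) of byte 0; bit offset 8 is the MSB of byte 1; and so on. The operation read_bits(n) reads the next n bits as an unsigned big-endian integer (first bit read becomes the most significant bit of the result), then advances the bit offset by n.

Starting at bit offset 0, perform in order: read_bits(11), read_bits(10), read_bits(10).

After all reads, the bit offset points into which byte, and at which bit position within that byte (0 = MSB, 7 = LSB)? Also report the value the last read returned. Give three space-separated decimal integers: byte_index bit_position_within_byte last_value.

Read 1: bits[0:11] width=11 -> value=1859 (bin 11101000011); offset now 11 = byte 1 bit 3; 29 bits remain
Read 2: bits[11:21] width=10 -> value=790 (bin 1100010110); offset now 21 = byte 2 bit 5; 19 bits remain
Read 3: bits[21:31] width=10 -> value=374 (bin 0101110110); offset now 31 = byte 3 bit 7; 9 bits remain

Answer: 3 7 374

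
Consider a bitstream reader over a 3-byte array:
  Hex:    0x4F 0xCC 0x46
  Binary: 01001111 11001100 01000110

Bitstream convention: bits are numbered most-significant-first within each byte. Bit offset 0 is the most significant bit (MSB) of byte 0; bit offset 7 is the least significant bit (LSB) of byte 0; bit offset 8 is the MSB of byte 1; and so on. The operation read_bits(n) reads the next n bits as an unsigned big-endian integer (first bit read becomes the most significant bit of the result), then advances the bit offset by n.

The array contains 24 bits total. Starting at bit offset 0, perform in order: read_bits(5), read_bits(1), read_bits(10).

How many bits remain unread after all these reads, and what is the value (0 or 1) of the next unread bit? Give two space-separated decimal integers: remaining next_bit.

Answer: 8 0

Derivation:
Read 1: bits[0:5] width=5 -> value=9 (bin 01001); offset now 5 = byte 0 bit 5; 19 bits remain
Read 2: bits[5:6] width=1 -> value=1 (bin 1); offset now 6 = byte 0 bit 6; 18 bits remain
Read 3: bits[6:16] width=10 -> value=972 (bin 1111001100); offset now 16 = byte 2 bit 0; 8 bits remain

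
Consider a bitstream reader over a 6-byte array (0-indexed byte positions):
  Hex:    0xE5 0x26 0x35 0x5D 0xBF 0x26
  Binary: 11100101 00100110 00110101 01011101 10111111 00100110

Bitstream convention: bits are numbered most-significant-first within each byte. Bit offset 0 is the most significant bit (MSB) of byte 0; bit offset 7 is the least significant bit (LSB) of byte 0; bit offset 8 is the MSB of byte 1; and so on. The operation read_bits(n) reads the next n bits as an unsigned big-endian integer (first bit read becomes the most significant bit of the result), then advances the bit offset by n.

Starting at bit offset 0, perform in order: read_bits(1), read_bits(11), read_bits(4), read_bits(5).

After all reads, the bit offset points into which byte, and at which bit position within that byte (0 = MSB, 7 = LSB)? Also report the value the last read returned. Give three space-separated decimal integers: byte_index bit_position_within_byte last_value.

Read 1: bits[0:1] width=1 -> value=1 (bin 1); offset now 1 = byte 0 bit 1; 47 bits remain
Read 2: bits[1:12] width=11 -> value=1618 (bin 11001010010); offset now 12 = byte 1 bit 4; 36 bits remain
Read 3: bits[12:16] width=4 -> value=6 (bin 0110); offset now 16 = byte 2 bit 0; 32 bits remain
Read 4: bits[16:21] width=5 -> value=6 (bin 00110); offset now 21 = byte 2 bit 5; 27 bits remain

Answer: 2 5 6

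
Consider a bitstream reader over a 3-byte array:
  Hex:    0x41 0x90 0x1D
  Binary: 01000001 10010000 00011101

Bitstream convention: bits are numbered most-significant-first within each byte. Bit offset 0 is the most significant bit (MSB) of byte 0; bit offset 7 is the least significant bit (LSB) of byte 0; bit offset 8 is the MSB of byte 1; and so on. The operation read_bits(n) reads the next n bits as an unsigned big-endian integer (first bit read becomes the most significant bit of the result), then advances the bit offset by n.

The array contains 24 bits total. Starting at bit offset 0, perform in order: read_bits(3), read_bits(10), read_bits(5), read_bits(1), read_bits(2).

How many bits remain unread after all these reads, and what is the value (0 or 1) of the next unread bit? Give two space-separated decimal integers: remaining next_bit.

Read 1: bits[0:3] width=3 -> value=2 (bin 010); offset now 3 = byte 0 bit 3; 21 bits remain
Read 2: bits[3:13] width=10 -> value=50 (bin 0000110010); offset now 13 = byte 1 bit 5; 11 bits remain
Read 3: bits[13:18] width=5 -> value=0 (bin 00000); offset now 18 = byte 2 bit 2; 6 bits remain
Read 4: bits[18:19] width=1 -> value=0 (bin 0); offset now 19 = byte 2 bit 3; 5 bits remain
Read 5: bits[19:21] width=2 -> value=3 (bin 11); offset now 21 = byte 2 bit 5; 3 bits remain

Answer: 3 1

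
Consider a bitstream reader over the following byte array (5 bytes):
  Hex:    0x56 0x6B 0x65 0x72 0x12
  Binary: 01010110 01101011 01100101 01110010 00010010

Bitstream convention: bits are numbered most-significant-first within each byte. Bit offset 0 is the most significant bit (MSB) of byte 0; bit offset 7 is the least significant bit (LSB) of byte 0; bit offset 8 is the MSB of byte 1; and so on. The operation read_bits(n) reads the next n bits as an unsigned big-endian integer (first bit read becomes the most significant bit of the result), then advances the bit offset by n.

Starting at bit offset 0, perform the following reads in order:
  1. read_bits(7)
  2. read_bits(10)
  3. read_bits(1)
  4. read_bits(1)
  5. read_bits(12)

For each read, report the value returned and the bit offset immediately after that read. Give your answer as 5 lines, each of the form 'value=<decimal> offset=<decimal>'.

Read 1: bits[0:7] width=7 -> value=43 (bin 0101011); offset now 7 = byte 0 bit 7; 33 bits remain
Read 2: bits[7:17] width=10 -> value=214 (bin 0011010110); offset now 17 = byte 2 bit 1; 23 bits remain
Read 3: bits[17:18] width=1 -> value=1 (bin 1); offset now 18 = byte 2 bit 2; 22 bits remain
Read 4: bits[18:19] width=1 -> value=1 (bin 1); offset now 19 = byte 2 bit 3; 21 bits remain
Read 5: bits[19:31] width=12 -> value=697 (bin 001010111001); offset now 31 = byte 3 bit 7; 9 bits remain

Answer: value=43 offset=7
value=214 offset=17
value=1 offset=18
value=1 offset=19
value=697 offset=31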